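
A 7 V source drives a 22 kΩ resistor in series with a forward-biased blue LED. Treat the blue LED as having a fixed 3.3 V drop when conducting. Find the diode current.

I ≈ 0.17 mA

KVL around the loop: 7 = V_D + I·R = 3.3 + I × 22 kΩ.
So I = (7 − 3.3) / 22 kΩ = 3.7 / 22 = 0.168 mA.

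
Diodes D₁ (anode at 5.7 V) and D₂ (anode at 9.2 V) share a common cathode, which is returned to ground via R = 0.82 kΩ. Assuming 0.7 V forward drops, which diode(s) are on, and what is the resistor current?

Only D₂ conducts; I_R ≈ 10 mA

Assume both conduct. Then node N would need to be at both 5.7−0.7 = 5 V and 9.2−0.7 = 8.5 V, which is impossible.
Assume only D₂ conducts: V_N = 9.2 − 0.7 = 8.5 V, so I_R = 8.5/0.82 = 10.4 mA.
Check D₁: its anode-to-cathode voltage is 5.7 − 8.5 = -2.8 V < 0.7 V, so it is off. The assumption is consistent.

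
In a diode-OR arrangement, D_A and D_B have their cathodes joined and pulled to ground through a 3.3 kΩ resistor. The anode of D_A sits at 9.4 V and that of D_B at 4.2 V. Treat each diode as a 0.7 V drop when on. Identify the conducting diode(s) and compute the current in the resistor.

Assume both conduct. Then node N would need to be at both 9.4−0.7 = 8.7 V and 4.2−0.7 = 3.5 V, which is impossible.
Assume only D_A conducts: V_N = 9.4 − 0.7 = 8.7 V, so I_R = 8.7/3.3 = 2.64 mA.
Check D_B: its anode-to-cathode voltage is 4.2 − 8.7 = -4.5 V < 0.7 V, so it is off. The assumption is consistent.

Only D_A conducts; I_R ≈ 2.6 mA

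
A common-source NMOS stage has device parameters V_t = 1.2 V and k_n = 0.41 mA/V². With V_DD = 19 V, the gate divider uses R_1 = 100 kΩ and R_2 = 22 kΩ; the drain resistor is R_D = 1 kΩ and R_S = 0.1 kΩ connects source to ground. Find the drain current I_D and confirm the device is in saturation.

V_G = V_DD·R_2/(R_1+R_2) = 19×22/122 = 3.43 V.
Assume saturation: I_D = (k_n/2)(V_GS − V_t)² with V_GS = V_G − I_D·R_S = 3.43 − 0.1·I_D.
Substituting gives 0.00205·I_D² − 1.09·I_D + 1.02 = 0, with roots I_D = 0.933 or 531 mA.
The root I_D = 531 mA gives V_GS = -49.7 V ≤ V_t, so take I_D = 0.933 mA.
Then V_GS = 3.33 V and V_DS = V_DD − I_D(R_D+R_S) = 19 − 0.933×1.1 = 18 V.
Saturation requires V_DS ≥ V_GS − V_t = 2.13 V; 18 ≥ 2.13 ✓.

I_D ≈ 0.93 mA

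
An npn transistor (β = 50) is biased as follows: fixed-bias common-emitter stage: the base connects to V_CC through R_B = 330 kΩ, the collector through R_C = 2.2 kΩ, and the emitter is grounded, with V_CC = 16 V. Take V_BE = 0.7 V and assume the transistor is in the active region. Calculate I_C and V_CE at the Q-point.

Base loop: V_CC = I_B·R_B + V_BE, so I_B = (16 − 0.7)/330 kΩ = 0.0464 mA.
In the active region I_C = β·I_B = 50 × 0.0464 = 2.32 mA.
Collector loop: V_CE = V_CC − I_C·R_C = 16 − 2.32×2.2 = 10.9 V.
Since V_CE = 10.9 V > V_CE(sat) ≈ 0.2 V, the transistor is in the active region as assumed.

I_C ≈ 2.3 mA, V_CE ≈ 11 V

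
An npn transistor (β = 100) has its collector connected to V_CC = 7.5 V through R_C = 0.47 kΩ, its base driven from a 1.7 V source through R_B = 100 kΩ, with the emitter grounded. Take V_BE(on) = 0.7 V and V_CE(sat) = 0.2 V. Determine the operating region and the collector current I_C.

active; I_C ≈ 1 mA

Assume active. Base-emitter loop: I_B = (V_BB − V_BE)/R_B = (1.7 − 0.7)/100 = 0.01 mA.
I_C = β·I_B = 100×0.01 = 1 mA.
V_CE = V_CC − I_C·R_C = 7.5 − 1×0.47 = 7.03 V > V_CE(sat), so the active-region assumption holds.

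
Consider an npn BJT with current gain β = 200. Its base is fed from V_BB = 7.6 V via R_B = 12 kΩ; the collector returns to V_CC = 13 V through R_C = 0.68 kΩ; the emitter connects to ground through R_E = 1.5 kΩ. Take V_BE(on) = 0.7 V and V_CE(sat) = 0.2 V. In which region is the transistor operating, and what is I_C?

Assume active. Base-emitter loop: I_B = (V_BB − V_BE)/(R_B + (β+1)R_E) = (7.6 − 0.7)/(12 + 201×1.5) = 0.022 mA.
I_C = β·I_B = 200×0.022 = 4.4 mA.
V_CE = V_CC − I_C·R_C − I_E·R_E = 13 − 4.4×0.68 − 4.42×1.5 = 3.37 V > V_CE(sat), so the active-region assumption holds.

active; I_C ≈ 4.4 mA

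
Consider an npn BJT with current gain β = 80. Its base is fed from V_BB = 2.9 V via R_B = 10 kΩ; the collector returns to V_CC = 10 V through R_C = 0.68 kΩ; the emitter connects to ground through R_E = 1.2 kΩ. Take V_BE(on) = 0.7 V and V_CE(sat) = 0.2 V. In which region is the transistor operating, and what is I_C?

Assume active. Base-emitter loop: I_B = (V_BB − V_BE)/(R_B + (β+1)R_E) = (2.9 − 0.7)/(10 + 81×1.2) = 0.0205 mA.
I_C = β·I_B = 80×0.0205 = 1.64 mA.
V_CE = V_CC − I_C·R_C − I_E·R_E = 10 − 1.64×0.68 − 1.66×1.2 = 6.89 V > V_CE(sat), so the active-region assumption holds.

active; I_C ≈ 1.6 mA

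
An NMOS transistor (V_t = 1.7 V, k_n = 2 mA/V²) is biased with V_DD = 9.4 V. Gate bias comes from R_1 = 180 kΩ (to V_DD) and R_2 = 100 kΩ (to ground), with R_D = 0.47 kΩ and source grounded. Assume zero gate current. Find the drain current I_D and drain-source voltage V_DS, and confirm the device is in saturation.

V_G = V_DD·R_2/(R_1+R_2) = 9.4×100/280 = 3.36 V. With the source grounded, V_GS = V_G = 3.36 V.
Assume saturation: I_D = (k_n/2)(V_GS − V_t)² = (2/2)×(3.36 − 1.7)² = 1×1.66² = 2.75 mA.
V_DS = V_DD − I_D·R_D = 9.4 − 2.75×0.47 = 8.11 V.
Saturation requires V_DS ≥ V_GS − V_t = 1.66 V; 8.11 ≥ 1.66 ✓.

I_D ≈ 2.7 mA, V_DS ≈ 8.1 V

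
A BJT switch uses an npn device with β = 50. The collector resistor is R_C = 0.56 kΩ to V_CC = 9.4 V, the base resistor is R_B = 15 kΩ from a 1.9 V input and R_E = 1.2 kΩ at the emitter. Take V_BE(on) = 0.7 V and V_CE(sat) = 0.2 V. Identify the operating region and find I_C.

Assume active. Base-emitter loop: I_B = (V_BB − V_BE)/(R_B + (β+1)R_E) = (1.9 − 0.7)/(15 + 51×1.2) = 0.0157 mA.
I_C = β·I_B = 50×0.0157 = 0.787 mA.
V_CE = V_CC − I_C·R_C − I_E·R_E = 9.4 − 0.787×0.56 − 0.803×1.2 = 8 V > V_CE(sat), so the active-region assumption holds.

active; I_C ≈ 0.79 mA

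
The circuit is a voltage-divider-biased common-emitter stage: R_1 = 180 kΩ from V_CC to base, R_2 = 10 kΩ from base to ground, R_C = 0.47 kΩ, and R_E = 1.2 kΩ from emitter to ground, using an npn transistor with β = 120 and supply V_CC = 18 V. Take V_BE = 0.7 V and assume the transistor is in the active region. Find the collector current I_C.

Thevenize the base divider: V_Th = V_CC·R_2/(R_1+R_2) = 18×10/190 = 0.947 V, R_Th = R_1‖R_2 = 9.47 kΩ.
Base-emitter loop: V_Th = I_B·R_Th + V_BE + (β+1)I_B·R_E, so I_B = (0.947 − 0.7) / (9.47 + 121×1.2) = 0.0016 mA.
I_C = β·I_B = 120×0.0016 = 0.192 mA, and I_E = (β+1)I_B = 0.194 mA.
V_CE = V_CC − I_C·R_C − I_E·R_E = 18 − 0.192×0.47 − 0.194×1.2 = 17.7 V.
V_CE = 17.7 V > 0.2 V confirms active-region operation.

I_C ≈ 0.19 mA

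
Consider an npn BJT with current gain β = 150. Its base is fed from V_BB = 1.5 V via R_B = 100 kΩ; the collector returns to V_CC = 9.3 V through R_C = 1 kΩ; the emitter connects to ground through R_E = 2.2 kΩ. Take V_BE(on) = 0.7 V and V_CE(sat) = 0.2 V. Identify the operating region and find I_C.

active; I_C ≈ 0.28 mA

Assume active. Base-emitter loop: I_B = (V_BB − V_BE)/(R_B + (β+1)R_E) = (1.5 − 0.7)/(100 + 151×2.2) = 0.00185 mA.
I_C = β·I_B = 150×0.00185 = 0.278 mA.
V_CE = V_CC − I_C·R_C − I_E·R_E = 9.3 − 0.278×1 − 0.28×2.2 = 8.41 V > V_CE(sat), so the active-region assumption holds.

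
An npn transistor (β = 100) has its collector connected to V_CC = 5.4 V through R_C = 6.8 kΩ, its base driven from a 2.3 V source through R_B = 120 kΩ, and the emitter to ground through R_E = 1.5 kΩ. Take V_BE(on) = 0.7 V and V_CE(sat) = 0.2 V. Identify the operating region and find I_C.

active; I_C ≈ 0.59 mA

Assume active. Base-emitter loop: I_B = (V_BB − V_BE)/(R_B + (β+1)R_E) = (2.3 − 0.7)/(120 + 101×1.5) = 0.00589 mA.
I_C = β·I_B = 100×0.00589 = 0.589 mA.
V_CE = V_CC − I_C·R_C − I_E·R_E = 5.4 − 0.589×6.8 − 0.595×1.5 = 0.5 V > V_CE(sat), so the active-region assumption holds.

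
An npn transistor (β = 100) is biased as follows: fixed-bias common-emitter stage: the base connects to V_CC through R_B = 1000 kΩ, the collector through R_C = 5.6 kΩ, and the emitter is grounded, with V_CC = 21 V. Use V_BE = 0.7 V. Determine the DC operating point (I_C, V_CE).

Base loop: V_CC = I_B·R_B + V_BE, so I_B = (21 − 0.7)/1000 kΩ = 0.0203 mA.
In the active region I_C = β·I_B = 100 × 0.0203 = 2.03 mA.
Collector loop: V_CE = V_CC − I_C·R_C = 21 − 2.03×5.6 = 9.63 V.
Since V_CE = 9.63 V > V_CE(sat) ≈ 0.2 V, the transistor is in the active region as assumed.

I_C ≈ 2 mA, V_CE ≈ 9.6 V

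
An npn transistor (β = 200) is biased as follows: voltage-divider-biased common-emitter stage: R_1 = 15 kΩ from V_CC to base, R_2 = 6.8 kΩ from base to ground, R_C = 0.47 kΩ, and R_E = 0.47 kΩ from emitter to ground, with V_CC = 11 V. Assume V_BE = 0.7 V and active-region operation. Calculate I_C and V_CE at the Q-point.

I_C ≈ 5.5 mA, V_CE ≈ 5.8 V

Thevenize the base divider: V_Th = V_CC·R_2/(R_1+R_2) = 11×6.8/21.8 = 3.43 V, R_Th = R_1‖R_2 = 4.68 kΩ.
Base-emitter loop: V_Th = I_B·R_Th + V_BE + (β+1)I_B·R_E, so I_B = (3.43 − 0.7) / (4.68 + 201×0.47) = 0.0275 mA.
I_C = β·I_B = 200×0.0275 = 5.51 mA, and I_E = (β+1)I_B = 5.54 mA.
V_CE = V_CC − I_C·R_C − I_E·R_E = 11 − 5.51×0.47 − 5.54×0.47 = 5.81 V.
V_CE = 5.81 V > 0.2 V confirms active-region operation.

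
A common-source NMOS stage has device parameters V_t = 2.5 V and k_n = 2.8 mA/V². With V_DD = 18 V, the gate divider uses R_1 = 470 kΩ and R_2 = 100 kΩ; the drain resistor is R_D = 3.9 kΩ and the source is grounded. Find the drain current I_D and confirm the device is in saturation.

I_D ≈ 0.61 mA

V_G = V_DD·R_2/(R_1+R_2) = 18×100/570 = 3.16 V. With the source grounded, V_GS = V_G = 3.16 V.
Assume saturation: I_D = (k_n/2)(V_GS − V_t)² = (2.8/2)×(3.16 − 2.5)² = 1.4×0.658² = 0.606 mA.
V_DS = V_DD − I_D·R_D = 18 − 0.606×3.9 = 15.6 V.
Saturation requires V_DS ≥ V_GS − V_t = 0.658 V; 15.6 ≥ 0.658 ✓.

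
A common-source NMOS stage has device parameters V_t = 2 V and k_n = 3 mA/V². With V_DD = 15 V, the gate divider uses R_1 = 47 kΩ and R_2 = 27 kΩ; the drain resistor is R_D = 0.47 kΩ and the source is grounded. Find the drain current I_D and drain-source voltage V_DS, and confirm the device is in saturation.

I_D ≈ 18 mA, V_DS ≈ 6.5 V

V_G = V_DD·R_2/(R_1+R_2) = 15×27/74 = 5.47 V. With the source grounded, V_GS = V_G = 5.47 V.
Assume saturation: I_D = (k_n/2)(V_GS − V_t)² = (3/2)×(5.47 − 2)² = 1.5×3.47² = 18.1 mA.
V_DS = V_DD − I_D·R_D = 15 − 18.1×0.47 = 6.5 V.
Saturation requires V_DS ≥ V_GS − V_t = 3.47 V; 6.5 ≥ 3.47 ✓.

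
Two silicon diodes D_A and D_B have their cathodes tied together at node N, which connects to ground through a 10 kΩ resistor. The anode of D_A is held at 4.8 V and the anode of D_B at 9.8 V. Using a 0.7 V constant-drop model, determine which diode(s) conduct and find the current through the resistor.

Assume both conduct. Then node N would need to be at both 4.8−0.7 = 4.1 V and 9.8−0.7 = 9.1 V, which is impossible.
Assume only D_B conducts: V_N = 9.8 − 0.7 = 9.1 V, so I_R = 9.1/10 = 0.91 mA.
Check D_A: its anode-to-cathode voltage is 4.8 − 9.1 = -4.3 V < 0.7 V, so it is off. The assumption is consistent.

Only D_B conducts; I_R ≈ 0.91 mA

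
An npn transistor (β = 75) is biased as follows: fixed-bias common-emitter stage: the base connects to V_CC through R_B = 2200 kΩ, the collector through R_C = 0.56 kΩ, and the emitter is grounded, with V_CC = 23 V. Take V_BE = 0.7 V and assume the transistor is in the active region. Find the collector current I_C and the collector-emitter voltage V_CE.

Base loop: V_CC = I_B·R_B + V_BE, so I_B = (23 − 0.7)/2200 kΩ = 0.0101 mA.
In the active region I_C = β·I_B = 75 × 0.0101 = 0.76 mA.
Collector loop: V_CE = V_CC − I_C·R_C = 23 − 0.76×0.56 = 22.6 V.
Since V_CE = 22.6 V > V_CE(sat) ≈ 0.2 V, the transistor is in the active region as assumed.

I_C ≈ 0.76 mA, V_CE ≈ 23 V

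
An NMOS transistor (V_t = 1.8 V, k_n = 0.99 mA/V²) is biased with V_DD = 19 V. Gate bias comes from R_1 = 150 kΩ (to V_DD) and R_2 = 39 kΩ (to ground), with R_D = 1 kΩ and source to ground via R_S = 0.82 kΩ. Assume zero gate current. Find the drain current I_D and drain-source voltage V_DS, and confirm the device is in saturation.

V_G = V_DD·R_2/(R_1+R_2) = 19×39/189 = 3.92 V.
Assume saturation: I_D = (k_n/2)(V_GS − V_t)² with V_GS = V_G − I_D·R_S = 3.92 − 0.82·I_D.
Substituting gives 0.333·I_D² − 2.72·I_D + 2.23 = 0, with roots I_D = 0.922 or 7.25 mA.
The root I_D = 7.25 mA gives V_GS = -2.03 V ≤ V_t, so take I_D = 0.922 mA.
Then V_GS = 3.16 V and V_DS = V_DD − I_D(R_D+R_S) = 19 − 0.922×1.82 = 17.3 V.
Saturation requires V_DS ≥ V_GS − V_t = 1.36 V; 17.3 ≥ 1.36 ✓.

I_D ≈ 0.92 mA, V_DS ≈ 17 V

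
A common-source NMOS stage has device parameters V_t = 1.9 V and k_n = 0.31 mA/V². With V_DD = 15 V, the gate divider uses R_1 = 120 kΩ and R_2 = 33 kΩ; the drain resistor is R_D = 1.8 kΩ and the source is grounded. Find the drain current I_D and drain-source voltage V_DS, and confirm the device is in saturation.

V_G = V_DD·R_2/(R_1+R_2) = 15×33/153 = 3.24 V. With the source grounded, V_GS = V_G = 3.24 V.
Assume saturation: I_D = (k_n/2)(V_GS − V_t)² = (0.31/2)×(3.24 − 1.9)² = 0.155×1.34² = 0.276 mA.
V_DS = V_DD − I_D·R_D = 15 − 0.276×1.8 = 14.5 V.
Saturation requires V_DS ≥ V_GS − V_t = 1.34 V; 14.5 ≥ 1.34 ✓.

I_D ≈ 0.28 mA, V_DS ≈ 15 V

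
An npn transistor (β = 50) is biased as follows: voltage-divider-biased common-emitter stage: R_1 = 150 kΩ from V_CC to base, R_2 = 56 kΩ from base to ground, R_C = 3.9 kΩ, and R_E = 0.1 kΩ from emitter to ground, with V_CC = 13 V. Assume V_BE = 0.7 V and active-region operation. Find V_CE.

V_CE ≈ 0.64 V

Thevenize the base divider: V_Th = V_CC·R_2/(R_1+R_2) = 13×56/206 = 3.53 V, R_Th = R_1‖R_2 = 40.8 kΩ.
Base-emitter loop: V_Th = I_B·R_Th + V_BE + (β+1)I_B·R_E, so I_B = (3.53 − 0.7) / (40.8 + 51×0.1) = 0.0618 mA.
I_C = β·I_B = 50×0.0618 = 3.09 mA, and I_E = (β+1)I_B = 3.15 mA.
V_CE = V_CC − I_C·R_C − I_E·R_E = 13 − 3.09×3.9 − 3.15×0.1 = 0.639 V.
V_CE = 0.639 V > 0.2 V confirms active-region operation.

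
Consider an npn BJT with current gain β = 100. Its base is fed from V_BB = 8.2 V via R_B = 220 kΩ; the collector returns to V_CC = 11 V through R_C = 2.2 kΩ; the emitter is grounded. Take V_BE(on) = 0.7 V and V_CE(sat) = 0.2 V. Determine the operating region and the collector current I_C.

active; I_C ≈ 3.4 mA

Assume active. Base-emitter loop: I_B = (V_BB − V_BE)/R_B = (8.2 − 0.7)/220 = 0.0341 mA.
I_C = β·I_B = 100×0.0341 = 3.41 mA.
V_CE = V_CC − I_C·R_C = 11 − 3.41×2.2 = 3.5 V > V_CE(sat), so the active-region assumption holds.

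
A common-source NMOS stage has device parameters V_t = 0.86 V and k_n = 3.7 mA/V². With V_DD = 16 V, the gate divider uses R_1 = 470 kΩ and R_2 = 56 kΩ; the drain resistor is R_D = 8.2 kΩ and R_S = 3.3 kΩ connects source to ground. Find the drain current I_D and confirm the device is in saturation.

I_D ≈ 0.17 mA

V_G = V_DD·R_2/(R_1+R_2) = 16×56/526 = 1.7 V.
Assume saturation: I_D = (k_n/2)(V_GS − V_t)² with V_GS = V_G − I_D·R_S = 1.7 − 3.3·I_D.
Substituting gives 20.1·I_D² − 11.3·I_D + 1.32 = 0, with roots I_D = 0.165 or 0.396 mA.
The root I_D = 0.396 mA gives V_GS = 0.397 V ≤ V_t, so take I_D = 0.165 mA.
Then V_GS = 1.16 V and V_DS = V_DD − I_D(R_D+R_S) = 16 − 0.165×11.5 = 14.1 V.
Saturation requires V_DS ≥ V_GS − V_t = 0.299 V; 14.1 ≥ 0.299 ✓.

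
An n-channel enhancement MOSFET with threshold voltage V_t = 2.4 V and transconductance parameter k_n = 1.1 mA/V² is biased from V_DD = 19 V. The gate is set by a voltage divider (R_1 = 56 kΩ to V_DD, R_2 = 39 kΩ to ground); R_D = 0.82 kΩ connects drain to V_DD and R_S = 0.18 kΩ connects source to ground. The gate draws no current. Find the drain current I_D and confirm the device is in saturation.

I_D ≈ 8.4 mA

V_G = V_DD·R_2/(R_1+R_2) = 19×39/95 = 7.8 V.
Assume saturation: I_D = (k_n/2)(V_GS − V_t)² with V_GS = V_G − I_D·R_S = 7.8 − 0.18·I_D.
Substituting gives 0.0178·I_D² − 2.07·I_D + 16 = 0, with roots I_D = 8.35 or 108 mA.
The root I_D = 108 mA gives V_GS = -11.6 V ≤ V_t, so take I_D = 8.35 mA.
Then V_GS = 6.3 V and V_DS = V_DD − I_D(R_D+R_S) = 19 − 8.35×1 = 10.6 V.
Saturation requires V_DS ≥ V_GS − V_t = 3.9 V; 10.6 ≥ 3.9 ✓.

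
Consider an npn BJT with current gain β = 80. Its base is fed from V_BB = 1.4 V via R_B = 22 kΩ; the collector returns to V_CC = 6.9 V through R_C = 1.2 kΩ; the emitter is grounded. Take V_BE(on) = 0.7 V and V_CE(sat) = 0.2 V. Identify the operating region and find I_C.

active; I_C ≈ 2.5 mA

Assume active. Base-emitter loop: I_B = (V_BB − V_BE)/R_B = (1.4 − 0.7)/22 = 0.0318 mA.
I_C = β·I_B = 80×0.0318 = 2.55 mA.
V_CE = V_CC − I_C·R_C = 6.9 − 2.55×1.2 = 3.85 V > V_CE(sat), so the active-region assumption holds.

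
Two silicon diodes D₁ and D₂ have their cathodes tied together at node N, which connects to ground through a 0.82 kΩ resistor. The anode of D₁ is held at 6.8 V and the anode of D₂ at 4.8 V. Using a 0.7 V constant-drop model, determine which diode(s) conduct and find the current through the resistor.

Only D₁ conducts; I_R ≈ 7.4 mA

Assume both conduct. Then node N would need to be at both 6.8−0.7 = 6.1 V and 4.8−0.7 = 4.1 V, which is impossible.
Assume only D₁ conducts: V_N = 6.8 − 0.7 = 6.1 V, so I_R = 6.1/0.82 = 7.44 mA.
Check D₂: its anode-to-cathode voltage is 4.8 − 6.1 = -1.3 V < 0.7 V, so it is off. The assumption is consistent.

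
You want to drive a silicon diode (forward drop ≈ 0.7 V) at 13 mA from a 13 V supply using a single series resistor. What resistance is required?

The resistor drops V_S − V_D = 13 − 0.7 = 12.3 V at 13 mA.
R = 12.3 V / 13 mA = 0.946 kΩ.

R ≈ 0.95 kΩ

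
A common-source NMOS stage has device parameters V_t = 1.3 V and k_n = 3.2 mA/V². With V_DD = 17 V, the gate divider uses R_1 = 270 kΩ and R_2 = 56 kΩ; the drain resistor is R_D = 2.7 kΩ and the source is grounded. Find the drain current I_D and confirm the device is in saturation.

I_D ≈ 4.2 mA

V_G = V_DD·R_2/(R_1+R_2) = 17×56/326 = 2.92 V. With the source grounded, V_GS = V_G = 2.92 V.
Assume saturation: I_D = (k_n/2)(V_GS − V_t)² = (3.2/2)×(2.92 − 1.3)² = 1.6×1.62² = 4.2 mA.
V_DS = V_DD − I_D·R_D = 17 − 4.2×2.7 = 5.66 V.
Saturation requires V_DS ≥ V_GS − V_t = 1.62 V; 5.66 ≥ 1.62 ✓.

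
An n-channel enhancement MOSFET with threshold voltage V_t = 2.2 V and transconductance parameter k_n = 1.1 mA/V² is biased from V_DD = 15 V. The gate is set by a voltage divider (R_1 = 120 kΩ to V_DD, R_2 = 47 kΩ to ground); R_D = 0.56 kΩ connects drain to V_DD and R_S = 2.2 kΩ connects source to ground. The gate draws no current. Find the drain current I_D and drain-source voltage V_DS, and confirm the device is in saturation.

V_G = V_DD·R_2/(R_1+R_2) = 15×47/167 = 4.22 V.
Assume saturation: I_D = (k_n/2)(V_GS − V_t)² with V_GS = V_G − I_D·R_S = 4.22 − 2.2·I_D.
Substituting gives 2.66·I_D² − 5.89·I_D + 2.25 = 0, with roots I_D = 0.49 or 1.72 mA.
The root I_D = 1.72 mA gives V_GS = 0.43 V ≤ V_t, so take I_D = 0.49 mA.
Then V_GS = 3.14 V and V_DS = V_DD − I_D(R_D+R_S) = 15 − 0.49×2.76 = 13.6 V.
Saturation requires V_DS ≥ V_GS − V_t = 0.944 V; 13.6 ≥ 0.944 ✓.

I_D ≈ 0.49 mA, V_DS ≈ 14 V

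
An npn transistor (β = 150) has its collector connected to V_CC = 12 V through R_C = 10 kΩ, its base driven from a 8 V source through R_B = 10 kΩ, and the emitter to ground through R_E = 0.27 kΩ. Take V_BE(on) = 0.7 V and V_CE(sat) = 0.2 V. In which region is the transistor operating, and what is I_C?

saturation; I_C ≈ 1.1 mA

Assume active: I_B = (8 − 0.7)/(10 + 151×0.27) = 0.144 mA, I_C = β·I_B = 21.6 mA.
Then V_CE = 12 − 21.6×10 − 21.7×0.27 = -210 V < 0.2 V — the active assumption fails.
Re-solve with V_CE = 0.2 V. KCL at the emitter: V_E/R_E = (V_BB−0.7−V_E)/R_B + (V_CC−0.2−V_E)/R_C, giving V_E = 0.489 V.
I_C = (V_CC − 0.2 − V_E)/R_C = (11.8 − 0.489)/10 = 1.13 mA.
Check: I_B = (7.3 − 0.489)/10 = 0.681 mA, and β·I_B = 102 mA > I_C, confirming saturation.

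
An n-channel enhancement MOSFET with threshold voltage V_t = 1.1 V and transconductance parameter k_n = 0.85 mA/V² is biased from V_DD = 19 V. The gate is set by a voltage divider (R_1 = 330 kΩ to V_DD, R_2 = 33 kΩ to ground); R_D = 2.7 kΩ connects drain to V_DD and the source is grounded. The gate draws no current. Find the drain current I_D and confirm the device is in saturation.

I_D ≈ 0.17 mA

V_G = V_DD·R_2/(R_1+R_2) = 19×33/363 = 1.73 V. With the source grounded, V_GS = V_G = 1.73 V.
Assume saturation: I_D = (k_n/2)(V_GS − V_t)² = (0.85/2)×(1.73 − 1.1)² = 0.425×0.627² = 0.167 mA.
V_DS = V_DD − I_D·R_D = 19 − 0.167×2.7 = 18.5 V.
Saturation requires V_DS ≥ V_GS − V_t = 0.627 V; 18.5 ≥ 0.627 ✓.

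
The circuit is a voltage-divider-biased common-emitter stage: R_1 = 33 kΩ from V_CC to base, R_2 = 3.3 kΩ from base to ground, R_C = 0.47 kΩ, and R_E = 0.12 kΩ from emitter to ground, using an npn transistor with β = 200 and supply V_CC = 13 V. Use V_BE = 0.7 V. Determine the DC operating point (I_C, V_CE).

I_C ≈ 3.6 mA, V_CE ≈ 11 V

Thevenize the base divider: V_Th = V_CC·R_2/(R_1+R_2) = 13×3.3/36.3 = 1.18 V, R_Th = R_1‖R_2 = 3 kΩ.
Base-emitter loop: V_Th = I_B·R_Th + V_BE + (β+1)I_B·R_E, so I_B = (1.18 − 0.7) / (3 + 201×0.12) = 0.0178 mA.
I_C = β·I_B = 200×0.0178 = 3.55 mA, and I_E = (β+1)I_B = 3.57 mA.
V_CE = V_CC − I_C·R_C − I_E·R_E = 13 − 3.55×0.47 − 3.57×0.12 = 10.9 V.
V_CE = 10.9 V > 0.2 V confirms active-region operation.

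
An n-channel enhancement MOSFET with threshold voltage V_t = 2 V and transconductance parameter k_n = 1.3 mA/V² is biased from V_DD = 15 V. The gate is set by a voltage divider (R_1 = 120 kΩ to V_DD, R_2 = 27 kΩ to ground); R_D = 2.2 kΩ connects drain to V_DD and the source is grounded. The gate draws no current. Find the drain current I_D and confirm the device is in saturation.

V_G = V_DD·R_2/(R_1+R_2) = 15×27/147 = 2.76 V. With the source grounded, V_GS = V_G = 2.76 V.
Assume saturation: I_D = (k_n/2)(V_GS − V_t)² = (1.3/2)×(2.76 − 2)² = 0.65×0.755² = 0.371 mA.
V_DS = V_DD − I_D·R_D = 15 − 0.371×2.2 = 14.2 V.
Saturation requires V_DS ≥ V_GS − V_t = 0.755 V; 14.2 ≥ 0.755 ✓.

I_D ≈ 0.37 mA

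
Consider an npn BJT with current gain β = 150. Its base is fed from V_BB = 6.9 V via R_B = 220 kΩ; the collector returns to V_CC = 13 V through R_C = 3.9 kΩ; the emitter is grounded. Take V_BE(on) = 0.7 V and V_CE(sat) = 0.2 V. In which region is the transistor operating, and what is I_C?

Assume active: I_B = (6.9 − 0.7)/220 = 0.0282 mA, giving I_C = β·I_B = 4.23 mA.
But then V_CE = 13 − 4.23×3.9 = -3.49 V < V_CE(sat) = 0.2 V — impossible in the active region.
So the transistor is saturated. With V_CE = 0.2 V, I_C = (V_CC − 0.2)/R_C = 12.8/3.9 = 3.28 mA.
Check: β·I_B = 4.23 mA > I_C = 3.28 mA, confirming saturation.

saturation; I_C ≈ 3.3 mA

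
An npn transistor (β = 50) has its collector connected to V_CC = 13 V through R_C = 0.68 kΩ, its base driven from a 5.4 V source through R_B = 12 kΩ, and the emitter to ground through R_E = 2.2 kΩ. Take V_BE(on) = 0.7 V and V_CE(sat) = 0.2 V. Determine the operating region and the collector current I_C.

Assume active. Base-emitter loop: I_B = (V_BB − V_BE)/(R_B + (β+1)R_E) = (5.4 − 0.7)/(12 + 51×2.2) = 0.0378 mA.
I_C = β·I_B = 50×0.0378 = 1.89 mA.
V_CE = V_CC − I_C·R_C − I_E·R_E = 13 − 1.89×0.68 − 1.93×2.2 = 7.47 V > V_CE(sat), so the active-region assumption holds.

active; I_C ≈ 1.9 mA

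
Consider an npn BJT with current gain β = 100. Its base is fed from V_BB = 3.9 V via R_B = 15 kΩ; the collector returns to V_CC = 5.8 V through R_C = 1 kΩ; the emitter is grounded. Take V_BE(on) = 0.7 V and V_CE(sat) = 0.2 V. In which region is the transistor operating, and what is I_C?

Assume active: I_B = (3.9 − 0.7)/15 = 0.213 mA, giving I_C = β·I_B = 21.3 mA.
But then V_CE = 5.8 − 21.3×1 = -15.5 V < V_CE(sat) = 0.2 V — impossible in the active region.
So the transistor is saturated. With V_CE = 0.2 V, I_C = (V_CC − 0.2)/R_C = 5.6/1 = 5.6 mA.
Check: β·I_B = 21.3 mA > I_C = 5.6 mA, confirming saturation.

saturation; I_C ≈ 5.6 mA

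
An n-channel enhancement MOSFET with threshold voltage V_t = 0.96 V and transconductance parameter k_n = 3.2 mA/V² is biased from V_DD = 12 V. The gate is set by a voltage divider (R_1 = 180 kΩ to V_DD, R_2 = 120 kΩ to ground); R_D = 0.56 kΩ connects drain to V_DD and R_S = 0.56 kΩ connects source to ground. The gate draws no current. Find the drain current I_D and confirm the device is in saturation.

V_G = V_DD·R_2/(R_1+R_2) = 12×120/300 = 4.8 V.
Assume saturation: I_D = (k_n/2)(V_GS − V_t)² with V_GS = V_G − I_D·R_S = 4.8 − 0.56·I_D.
Substituting gives 0.502·I_D² − 7.88·I_D + 23.6 = 0, with roots I_D = 4.02 or 11.7 mA.
The root I_D = 11.7 mA gives V_GS = -1.74 V ≤ V_t, so take I_D = 4.02 mA.
Then V_GS = 2.55 V and V_DS = V_DD − I_D(R_D+R_S) = 12 − 4.02×1.12 = 7.49 V.
Saturation requires V_DS ≥ V_GS − V_t = 1.59 V; 7.49 ≥ 1.59 ✓.

I_D ≈ 4 mA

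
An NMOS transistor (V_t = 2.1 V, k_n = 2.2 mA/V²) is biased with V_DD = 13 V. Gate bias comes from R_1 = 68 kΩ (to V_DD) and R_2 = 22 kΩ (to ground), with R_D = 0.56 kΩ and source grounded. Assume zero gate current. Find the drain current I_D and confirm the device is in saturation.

I_D ≈ 1.3 mA

V_G = V_DD·R_2/(R_1+R_2) = 13×22/90 = 3.18 V. With the source grounded, V_GS = V_G = 3.18 V.
Assume saturation: I_D = (k_n/2)(V_GS − V_t)² = (2.2/2)×(3.18 − 2.1)² = 1.1×1.08² = 1.28 mA.
V_DS = V_DD − I_D·R_D = 13 − 1.28×0.56 = 12.3 V.
Saturation requires V_DS ≥ V_GS − V_t = 1.08 V; 12.3 ≥ 1.08 ✓.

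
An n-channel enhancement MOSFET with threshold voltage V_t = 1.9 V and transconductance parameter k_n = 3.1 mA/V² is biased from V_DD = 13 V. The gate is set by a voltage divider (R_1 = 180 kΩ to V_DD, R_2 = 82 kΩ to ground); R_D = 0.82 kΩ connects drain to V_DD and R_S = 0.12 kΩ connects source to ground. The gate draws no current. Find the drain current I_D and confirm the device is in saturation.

V_G = V_DD·R_2/(R_1+R_2) = 13×82/262 = 4.07 V.
Assume saturation: I_D = (k_n/2)(V_GS − V_t)² with V_GS = V_G − I_D·R_S = 4.07 − 0.12·I_D.
Substituting gives 0.0223·I_D² − 1.81·I_D + 7.29 = 0, with roots I_D = 4.26 or 76.7 mA.
The root I_D = 76.7 mA gives V_GS = -5.13 V ≤ V_t, so take I_D = 4.26 mA.
Then V_GS = 3.56 V and V_DS = V_DD − I_D(R_D+R_S) = 13 − 4.26×0.94 = 9 V.
Saturation requires V_DS ≥ V_GS − V_t = 1.66 V; 9 ≥ 1.66 ✓.

I_D ≈ 4.3 mA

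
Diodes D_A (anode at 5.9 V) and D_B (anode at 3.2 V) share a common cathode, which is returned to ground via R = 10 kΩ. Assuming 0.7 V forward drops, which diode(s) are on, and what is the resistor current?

Only D_A conducts; I_R ≈ 0.52 mA

Assume both conduct. Then node N would need to be at both 5.9−0.7 = 5.2 V and 3.2−0.7 = 2.5 V, which is impossible.
Assume only D_A conducts: V_N = 5.9 − 0.7 = 5.2 V, so I_R = 5.2/10 = 0.52 mA.
Check D_B: its anode-to-cathode voltage is 3.2 − 5.2 = -2 V < 0.7 V, so it is off. The assumption is consistent.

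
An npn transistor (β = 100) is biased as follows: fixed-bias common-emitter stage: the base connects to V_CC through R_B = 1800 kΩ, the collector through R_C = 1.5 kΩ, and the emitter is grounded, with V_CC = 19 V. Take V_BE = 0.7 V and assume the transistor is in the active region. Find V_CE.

Base loop: V_CC = I_B·R_B + V_BE, so I_B = (19 − 0.7)/1800 kΩ = 0.0102 mA.
In the active region I_C = β·I_B = 100 × 0.0102 = 1.02 mA.
Collector loop: V_CE = V_CC − I_C·R_C = 19 − 1.02×1.5 = 17.5 V.
Since V_CE = 17.5 V > V_CE(sat) ≈ 0.2 V, the transistor is in the active region as assumed.

V_CE ≈ 17 V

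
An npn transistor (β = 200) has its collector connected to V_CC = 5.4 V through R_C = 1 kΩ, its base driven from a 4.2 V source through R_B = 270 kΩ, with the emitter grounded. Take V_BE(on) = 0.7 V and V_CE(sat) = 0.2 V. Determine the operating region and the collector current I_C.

Assume active. Base-emitter loop: I_B = (V_BB − V_BE)/R_B = (4.2 − 0.7)/270 = 0.013 mA.
I_C = β·I_B = 200×0.013 = 2.59 mA.
V_CE = V_CC − I_C·R_C = 5.4 − 2.59×1 = 2.81 V > V_CE(sat), so the active-region assumption holds.

active; I_C ≈ 2.6 mA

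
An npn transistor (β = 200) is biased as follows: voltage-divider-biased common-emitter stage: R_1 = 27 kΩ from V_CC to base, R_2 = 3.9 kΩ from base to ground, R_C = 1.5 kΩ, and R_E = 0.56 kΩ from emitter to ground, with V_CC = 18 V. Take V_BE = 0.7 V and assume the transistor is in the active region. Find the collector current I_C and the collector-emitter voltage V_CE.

I_C ≈ 2.7 mA, V_CE ≈ 12 V

Thevenize the base divider: V_Th = V_CC·R_2/(R_1+R_2) = 18×3.9/30.9 = 2.27 V, R_Th = R_1‖R_2 = 3.41 kΩ.
Base-emitter loop: V_Th = I_B·R_Th + V_BE + (β+1)I_B·R_E, so I_B = (2.27 − 0.7) / (3.41 + 201×0.56) = 0.0136 mA.
I_C = β·I_B = 200×0.0136 = 2.71 mA, and I_E = (β+1)I_B = 2.72 mA.
V_CE = V_CC − I_C·R_C − I_E·R_E = 18 − 2.71×1.5 − 2.72×0.56 = 12.4 V.
V_CE = 12.4 V > 0.2 V confirms active-region operation.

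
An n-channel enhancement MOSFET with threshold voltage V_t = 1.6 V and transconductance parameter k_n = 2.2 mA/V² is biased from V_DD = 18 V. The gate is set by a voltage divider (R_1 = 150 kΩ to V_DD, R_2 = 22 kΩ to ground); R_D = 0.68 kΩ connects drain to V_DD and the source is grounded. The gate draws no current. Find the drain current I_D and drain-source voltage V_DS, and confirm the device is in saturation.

V_G = V_DD·R_2/(R_1+R_2) = 18×22/172 = 2.3 V. With the source grounded, V_GS = V_G = 2.3 V.
Assume saturation: I_D = (k_n/2)(V_GS − V_t)² = (2.2/2)×(2.3 − 1.6)² = 1.1×0.702² = 0.543 mA.
V_DS = V_DD − I_D·R_D = 18 − 0.543×0.68 = 17.6 V.
Saturation requires V_DS ≥ V_GS − V_t = 0.702 V; 17.6 ≥ 0.702 ✓.

I_D ≈ 0.54 mA, V_DS ≈ 18 V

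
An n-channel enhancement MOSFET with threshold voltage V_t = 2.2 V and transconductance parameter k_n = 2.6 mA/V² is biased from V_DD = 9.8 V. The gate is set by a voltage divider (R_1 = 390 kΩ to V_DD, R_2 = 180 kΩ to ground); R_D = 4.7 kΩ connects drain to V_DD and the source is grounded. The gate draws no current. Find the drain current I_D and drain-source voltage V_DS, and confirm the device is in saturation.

I_D ≈ 1 mA, V_DS ≈ 4.9 V

V_G = V_DD·R_2/(R_1+R_2) = 9.8×180/570 = 3.09 V. With the source grounded, V_GS = V_G = 3.09 V.
Assume saturation: I_D = (k_n/2)(V_GS − V_t)² = (2.6/2)×(3.09 − 2.2)² = 1.3×0.895² = 1.04 mA.
V_DS = V_DD − I_D·R_D = 9.8 − 1.04×4.7 = 4.91 V.
Saturation requires V_DS ≥ V_GS − V_t = 0.895 V; 4.91 ≥ 0.895 ✓.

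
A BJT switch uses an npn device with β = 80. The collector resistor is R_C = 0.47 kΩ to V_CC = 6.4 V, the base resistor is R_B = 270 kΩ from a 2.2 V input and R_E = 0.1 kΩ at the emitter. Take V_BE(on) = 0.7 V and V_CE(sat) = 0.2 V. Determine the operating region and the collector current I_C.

Assume active. Base-emitter loop: I_B = (V_BB − V_BE)/(R_B + (β+1)R_E) = (2.2 − 0.7)/(270 + 81×0.1) = 0.00539 mA.
I_C = β·I_B = 80×0.00539 = 0.431 mA.
V_CE = V_CC − I_C·R_C − I_E·R_E = 6.4 − 0.431×0.47 − 0.437×0.1 = 6.15 V > V_CE(sat), so the active-region assumption holds.

active; I_C ≈ 0.43 mA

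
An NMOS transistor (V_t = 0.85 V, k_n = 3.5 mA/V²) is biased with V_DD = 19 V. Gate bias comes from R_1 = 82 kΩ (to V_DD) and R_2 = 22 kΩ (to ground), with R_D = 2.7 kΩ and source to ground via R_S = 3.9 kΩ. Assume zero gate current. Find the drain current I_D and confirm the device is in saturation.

V_G = V_DD·R_2/(R_1+R_2) = 19×22/104 = 4.02 V.
Assume saturation: I_D = (k_n/2)(V_GS − V_t)² with V_GS = V_G − I_D·R_S = 4.02 − 3.9·I_D.
Substituting gives 26.6·I_D² − 44.3·I_D + 17.6 = 0, with roots I_D = 0.656 or 1.01 mA.
The root I_D = 1.01 mA gives V_GS = 0.0914 V ≤ V_t, so take I_D = 0.656 mA.
Then V_GS = 1.46 V and V_DS = V_DD − I_D(R_D+R_S) = 19 − 0.656×6.6 = 14.7 V.
Saturation requires V_DS ≥ V_GS − V_t = 0.612 V; 14.7 ≥ 0.612 ✓.

I_D ≈ 0.66 mA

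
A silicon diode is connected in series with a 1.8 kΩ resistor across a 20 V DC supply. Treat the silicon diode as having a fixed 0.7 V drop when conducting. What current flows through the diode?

KVL around the loop: 20 = V_D + I·R = 0.7 + I × 1.8 kΩ.
So I = (20 − 0.7) / 1.8 kΩ = 19.3 / 1.8 = 10.7 mA.

I ≈ 11 mA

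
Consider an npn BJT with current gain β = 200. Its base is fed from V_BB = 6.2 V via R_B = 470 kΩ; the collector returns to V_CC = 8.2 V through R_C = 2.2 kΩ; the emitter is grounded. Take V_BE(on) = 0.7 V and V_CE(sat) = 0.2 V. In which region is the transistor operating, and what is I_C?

active; I_C ≈ 2.3 mA

Assume active. Base-emitter loop: I_B = (V_BB − V_BE)/R_B = (6.2 − 0.7)/470 = 0.0117 mA.
I_C = β·I_B = 200×0.0117 = 2.34 mA.
V_CE = V_CC − I_C·R_C = 8.2 − 2.34×2.2 = 3.05 V > V_CE(sat), so the active-region assumption holds.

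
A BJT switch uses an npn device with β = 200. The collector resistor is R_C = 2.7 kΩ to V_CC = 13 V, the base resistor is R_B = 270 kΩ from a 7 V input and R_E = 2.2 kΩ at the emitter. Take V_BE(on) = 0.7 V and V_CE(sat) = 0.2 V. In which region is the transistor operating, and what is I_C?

active; I_C ≈ 1.8 mA

Assume active. Base-emitter loop: I_B = (V_BB − V_BE)/(R_B + (β+1)R_E) = (7 − 0.7)/(270 + 201×2.2) = 0.00885 mA.
I_C = β·I_B = 200×0.00885 = 1.77 mA.
V_CE = V_CC − I_C·R_C − I_E·R_E = 13 − 1.77×2.7 − 1.78×2.2 = 4.31 V > V_CE(sat), so the active-region assumption holds.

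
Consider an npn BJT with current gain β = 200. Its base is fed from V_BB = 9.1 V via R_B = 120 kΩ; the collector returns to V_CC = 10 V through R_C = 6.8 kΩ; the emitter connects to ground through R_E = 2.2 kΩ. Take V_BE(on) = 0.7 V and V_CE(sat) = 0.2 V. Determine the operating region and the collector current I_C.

Assume active: I_B = (9.1 − 0.7)/(120 + 201×2.2) = 0.0149 mA, I_C = β·I_B = 2.99 mA.
Then V_CE = 10 − 2.99×6.8 − 3×2.2 = -16.9 V < 0.2 V — the active assumption fails.
Re-solve with V_CE = 0.2 V. KCL at the emitter: V_E/R_E = (V_BB−0.7−V_E)/R_B + (V_CC−0.2−V_E)/R_C, giving V_E = 2.48 V.
I_C = (V_CC − 0.2 − V_E)/R_C = (9.8 − 2.48)/6.8 = 1.08 mA.
Check: I_B = (8.4 − 2.48)/120 = 0.0494 mA, and β·I_B = 9.87 mA > I_C, confirming saturation.

saturation; I_C ≈ 1.1 mA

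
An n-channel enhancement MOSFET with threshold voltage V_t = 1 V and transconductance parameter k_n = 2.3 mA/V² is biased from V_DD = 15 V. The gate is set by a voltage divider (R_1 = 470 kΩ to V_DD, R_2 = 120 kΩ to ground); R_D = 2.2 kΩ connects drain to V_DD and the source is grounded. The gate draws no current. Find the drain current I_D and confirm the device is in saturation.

I_D ≈ 4.8 mA

V_G = V_DD·R_2/(R_1+R_2) = 15×120/590 = 3.05 V. With the source grounded, V_GS = V_G = 3.05 V.
Assume saturation: I_D = (k_n/2)(V_GS − V_t)² = (2.3/2)×(3.05 − 1)² = 1.15×2.05² = 4.84 mA.
V_DS = V_DD − I_D·R_D = 15 − 4.84×2.2 = 4.36 V.
Saturation requires V_DS ≥ V_GS − V_t = 2.05 V; 4.36 ≥ 2.05 ✓.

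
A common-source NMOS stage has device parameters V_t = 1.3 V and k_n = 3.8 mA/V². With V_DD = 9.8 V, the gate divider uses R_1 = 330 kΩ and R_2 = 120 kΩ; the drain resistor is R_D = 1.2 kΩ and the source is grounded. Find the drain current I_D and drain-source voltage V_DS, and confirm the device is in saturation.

V_G = V_DD·R_2/(R_1+R_2) = 9.8×120/450 = 2.61 V. With the source grounded, V_GS = V_G = 2.61 V.
Assume saturation: I_D = (k_n/2)(V_GS − V_t)² = (3.8/2)×(2.61 − 1.3)² = 1.9×1.31² = 3.28 mA.
V_DS = V_DD − I_D·R_D = 9.8 − 3.28×1.2 = 5.87 V.
Saturation requires V_DS ≥ V_GS − V_t = 1.31 V; 5.87 ≥ 1.31 ✓.

I_D ≈ 3.3 mA, V_DS ≈ 5.9 V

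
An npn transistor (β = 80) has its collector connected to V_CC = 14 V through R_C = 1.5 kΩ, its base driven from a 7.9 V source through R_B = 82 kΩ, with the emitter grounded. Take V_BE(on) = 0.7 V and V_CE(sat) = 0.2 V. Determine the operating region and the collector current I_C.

Assume active. Base-emitter loop: I_B = (V_BB − V_BE)/R_B = (7.9 − 0.7)/82 = 0.0878 mA.
I_C = β·I_B = 80×0.0878 = 7.02 mA.
V_CE = V_CC − I_C·R_C = 14 − 7.02×1.5 = 3.46 V > V_CE(sat), so the active-region assumption holds.

active; I_C ≈ 7 mA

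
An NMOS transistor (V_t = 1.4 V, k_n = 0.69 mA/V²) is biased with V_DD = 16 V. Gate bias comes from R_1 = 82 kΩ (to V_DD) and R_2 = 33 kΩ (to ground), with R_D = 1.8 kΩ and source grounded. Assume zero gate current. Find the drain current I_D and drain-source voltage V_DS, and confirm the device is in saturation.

I_D ≈ 3.5 mA, V_DS ≈ 9.7 V

V_G = V_DD·R_2/(R_1+R_2) = 16×33/115 = 4.59 V. With the source grounded, V_GS = V_G = 4.59 V.
Assume saturation: I_D = (k_n/2)(V_GS − V_t)² = (0.69/2)×(4.59 − 1.4)² = 0.345×3.19² = 3.51 mA.
V_DS = V_DD − I_D·R_D = 16 − 3.51×1.8 = 9.68 V.
Saturation requires V_DS ≥ V_GS − V_t = 3.19 V; 9.68 ≥ 3.19 ✓.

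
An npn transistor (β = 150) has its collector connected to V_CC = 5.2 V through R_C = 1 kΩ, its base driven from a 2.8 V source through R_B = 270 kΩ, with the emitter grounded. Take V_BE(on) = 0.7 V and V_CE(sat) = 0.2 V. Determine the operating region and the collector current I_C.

Assume active. Base-emitter loop: I_B = (V_BB − V_BE)/R_B = (2.8 − 0.7)/270 = 0.00778 mA.
I_C = β·I_B = 150×0.00778 = 1.17 mA.
V_CE = V_CC − I_C·R_C = 5.2 − 1.17×1 = 4.03 V > V_CE(sat), so the active-region assumption holds.

active; I_C ≈ 1.2 mA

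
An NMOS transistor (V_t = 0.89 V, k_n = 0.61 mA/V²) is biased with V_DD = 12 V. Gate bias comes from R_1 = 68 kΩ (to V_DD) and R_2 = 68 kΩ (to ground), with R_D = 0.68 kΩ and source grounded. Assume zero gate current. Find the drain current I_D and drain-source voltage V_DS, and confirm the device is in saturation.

I_D ≈ 8 mA, V_DS ≈ 6.6 V

V_G = V_DD·R_2/(R_1+R_2) = 12×68/136 = 6 V. With the source grounded, V_GS = V_G = 6 V.
Assume saturation: I_D = (k_n/2)(V_GS − V_t)² = (0.61/2)×(6 − 0.89)² = 0.305×5.11² = 7.96 mA.
V_DS = V_DD − I_D·R_D = 12 − 7.96×0.68 = 6.58 V.
Saturation requires V_DS ≥ V_GS − V_t = 5.11 V; 6.58 ≥ 5.11 ✓.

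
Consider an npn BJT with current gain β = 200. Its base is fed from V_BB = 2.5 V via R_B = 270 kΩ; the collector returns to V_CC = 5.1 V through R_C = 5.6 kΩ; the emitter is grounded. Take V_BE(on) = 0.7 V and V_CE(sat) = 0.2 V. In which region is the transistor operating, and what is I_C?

Assume active: I_B = (2.5 − 0.7)/270 = 0.00667 mA, giving I_C = β·I_B = 1.33 mA.
But then V_CE = 5.1 − 1.33×5.6 = -2.37 V < V_CE(sat) = 0.2 V — impossible in the active region.
So the transistor is saturated. With V_CE = 0.2 V, I_C = (V_CC − 0.2)/R_C = 4.9/5.6 = 0.875 mA.
Check: β·I_B = 1.33 mA > I_C = 0.875 mA, confirming saturation.

saturation; I_C ≈ 0.88 mA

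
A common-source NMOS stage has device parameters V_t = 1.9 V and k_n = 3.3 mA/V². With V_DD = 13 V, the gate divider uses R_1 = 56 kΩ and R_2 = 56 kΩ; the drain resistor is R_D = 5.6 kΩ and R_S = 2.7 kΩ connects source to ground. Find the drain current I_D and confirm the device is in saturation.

I_D ≈ 1.4 mA

V_G = V_DD·R_2/(R_1+R_2) = 13×56/112 = 6.5 V.
Assume saturation: I_D = (k_n/2)(V_GS − V_t)² with V_GS = V_G − I_D·R_S = 6.5 − 2.7·I_D.
Substituting gives 12·I_D² − 42·I_D + 34.9 = 0, with roots I_D = 1.37 or 2.12 mA.
The root I_D = 2.12 mA gives V_GS = 0.765 V ≤ V_t, so take I_D = 1.37 mA.
Then V_GS = 2.81 V and V_DS = V_DD − I_D(R_D+R_S) = 13 − 1.37×8.3 = 1.66 V.
Saturation requires V_DS ≥ V_GS − V_t = 0.91 V; 1.66 ≥ 0.91 ✓.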